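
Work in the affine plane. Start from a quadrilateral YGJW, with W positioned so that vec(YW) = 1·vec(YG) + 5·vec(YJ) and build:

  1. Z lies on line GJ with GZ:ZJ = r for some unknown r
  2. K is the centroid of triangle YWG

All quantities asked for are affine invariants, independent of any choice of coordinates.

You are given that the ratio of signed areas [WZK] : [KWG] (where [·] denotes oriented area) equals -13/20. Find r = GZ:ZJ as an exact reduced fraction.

r = 3

Assign Y = (0, 0), G = (1, 0), J = (0, 1), W = (1, 5) — the answer is frame-independent, so this choice is without loss of generality.
1. With GZ:ZJ = r, write λ = r/(r+1) so Z = G + λ·(J−G); Z is affine-linear in λ
2. K is the centroid of triangle YWG ⇒ K = (2/3, 5/3)
Every point depending on Z is an affine combination of Z and λ-independent points, so each such coordinate is linear in λ; the λ² term in each signed area is a multiple of (J−G)×(J−G) = 0, so 2·[WZK] and 2·[KWG] are each linear in λ. Evaluating at λ=0 and λ=1:
  2·[WZK] = 11/3·λ − 5/3,   2·[KWG] = -5/3
So [WZK]:[KWG] = (11/3·λ − 5/3) / (-5/3). Setting this equal to -13/20:
  11/3·λ − 5/3 = -13/20·(-5/3)  ⇒  λ = 3/4
Then r = λ/(1−λ) = (3/4)/(1/4) = 3. Check: with r = 3, Z = (1/4, 3/4) and [WZK]:[KWG] = -13/20 as required.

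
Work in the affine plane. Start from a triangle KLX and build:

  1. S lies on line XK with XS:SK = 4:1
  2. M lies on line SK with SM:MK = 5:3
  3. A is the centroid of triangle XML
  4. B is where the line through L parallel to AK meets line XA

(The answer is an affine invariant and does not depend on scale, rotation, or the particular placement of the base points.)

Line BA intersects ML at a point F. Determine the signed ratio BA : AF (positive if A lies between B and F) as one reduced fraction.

BA:AF = -43/20

Set K = (0, 0), L = (1, 0), X = (0, 1); any affine frame gives the same invariant.
1. S lies on line XK with XS:SK = 4:1 ⇒ S = (0, 1/5)
2. M lies on line SK with SM:MK = 5:3 ⇒ M = (0, 3/40)
3. A is the centroid of triangle XML ⇒ A = (1/3, 43/120)
4. B is where the line through L parallel to AK meets line XA ⇒ B = (83/120, -1591/4800)
line BA meets ML at F = (1/2, 3/80)
A = B + t·(F−B) with t = 43/23, so BA:AF = 43/23:-20/23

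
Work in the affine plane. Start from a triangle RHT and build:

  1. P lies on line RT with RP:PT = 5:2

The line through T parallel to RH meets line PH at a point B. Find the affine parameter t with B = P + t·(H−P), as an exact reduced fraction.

t = -2/5

Assign R = (0, 0), H = (1, 0), T = (0, 1) — the answer is frame-independent, so this choice is without loss of generality.
1. P lies on line RT with RP:PT = 5:2 ⇒ P = (0, 5/7)
through T parallel to RH: direction (1, 0); meets PH at B = (-2/5, 1)
B = P + t·(H−P) with t = -2/5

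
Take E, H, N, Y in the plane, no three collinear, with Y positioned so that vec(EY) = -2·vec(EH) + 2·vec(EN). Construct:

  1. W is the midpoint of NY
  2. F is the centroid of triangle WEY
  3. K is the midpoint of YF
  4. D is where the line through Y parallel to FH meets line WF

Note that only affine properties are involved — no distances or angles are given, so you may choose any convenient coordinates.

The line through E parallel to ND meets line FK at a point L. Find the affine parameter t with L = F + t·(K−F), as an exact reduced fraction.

Work in coordinates with E = (0, 0), H = (1, 0), N = (0, 1), Y = (-2, 2).
1. W is the midpoint of NY ⇒ W = (-1, 3/2)
2. F is the centroid of triangle WEY ⇒ F = (-1, 7/6)
3. K is the midpoint of YF ⇒ K = (-3/2, 19/12)
4. D is where the line through Y parallel to FH meets line WF ⇒ D = (-1, 17/12)
through E parallel to ND: direction (-1, 5/12); meets FK at L = (4/5, -1/3)
L = F + t·(K−F) with t = -18/5

t = -18/5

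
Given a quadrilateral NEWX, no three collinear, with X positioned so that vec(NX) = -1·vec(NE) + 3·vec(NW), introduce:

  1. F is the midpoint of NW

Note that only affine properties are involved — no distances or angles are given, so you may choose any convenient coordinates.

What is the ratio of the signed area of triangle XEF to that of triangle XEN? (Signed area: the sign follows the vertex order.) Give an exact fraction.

[XEF]:[XEN] = 2/3

Assign N = (0, 0), E = (1, 0), W = (0, 1), X = (-1, 3) — the answer is frame-independent, so this choice is without loss of generality.
1. F is the midpoint of NW ⇒ F = (0, 1/2)
2·[XEF] = -2, 2·[XEN] = -3
[XEF]:[XEN] = -2:-3 = 2/3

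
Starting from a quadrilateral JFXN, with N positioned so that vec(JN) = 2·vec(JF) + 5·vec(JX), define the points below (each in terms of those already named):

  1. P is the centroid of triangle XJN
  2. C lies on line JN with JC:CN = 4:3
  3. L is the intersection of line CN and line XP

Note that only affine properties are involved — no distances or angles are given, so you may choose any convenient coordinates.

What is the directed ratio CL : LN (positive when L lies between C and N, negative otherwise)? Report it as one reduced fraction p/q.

Set J = (0, 0), F = (1, 0), X = (0, 1), N = (2, 5); any affine frame gives the same invariant.
1. P is the centroid of triangle XJN ⇒ P = (2/3, 2)
2. C lies on line JN with JC:CN = 4:3 ⇒ C = (8/7, 20/7)
3. L is the intersection of line CN and line XP ⇒ L = (1, 5/2)
L = C + t·(N−C) with t = -1/6, so CL:LN = t:(1−t) = -1/6:7/6

CL:LN = -1/7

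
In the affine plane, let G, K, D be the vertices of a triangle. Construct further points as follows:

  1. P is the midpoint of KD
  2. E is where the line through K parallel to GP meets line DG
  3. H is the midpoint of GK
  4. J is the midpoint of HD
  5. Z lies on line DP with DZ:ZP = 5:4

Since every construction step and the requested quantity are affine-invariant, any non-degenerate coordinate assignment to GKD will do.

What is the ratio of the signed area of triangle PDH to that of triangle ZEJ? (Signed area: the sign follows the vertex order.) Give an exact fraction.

[PDH]:[ZEJ] = 18

Work in coordinates with G = (0, 0), K = (1, 0), D = (0, 1).
1. P is the midpoint of KD ⇒ P = (1/2, 1/2)
2. E is where the line through K parallel to GP meets line DG ⇒ E = (0, -1)
3. H is the midpoint of GK ⇒ H = (1/2, 0)
4. J is the midpoint of HD ⇒ J = (1/4, 1/2)
5. Z lies on line DP with DZ:ZP = 5:4 ⇒ Z = (5/18, 13/18)
2·[PDH] = 1/4, 2·[ZEJ] = 1/72
[PDH]:[ZEJ] = 1/4:1/72 = 18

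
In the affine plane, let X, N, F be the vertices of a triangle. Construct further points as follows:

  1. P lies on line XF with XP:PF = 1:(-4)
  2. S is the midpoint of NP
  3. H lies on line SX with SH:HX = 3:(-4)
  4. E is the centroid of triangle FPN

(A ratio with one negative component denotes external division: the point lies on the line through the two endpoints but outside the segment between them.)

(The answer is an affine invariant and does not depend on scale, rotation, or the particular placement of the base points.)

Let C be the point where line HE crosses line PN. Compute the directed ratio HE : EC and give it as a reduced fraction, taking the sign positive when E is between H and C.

HE:EC = -13/4

Set X = (0, 0), N = (1, 0), F = (0, 1); any affine frame gives the same invariant.
1. P lies on line XF with XP:PF = 1:(-4) ⇒ P = (0, -1/3)
2. S is the midpoint of NP ⇒ S = (1/2, -1/6)
3. H lies on line SX with SH:HX = 3:(-4) ⇒ H = (2, -2/3)
4. E is the centroid of triangle FPN ⇒ E = (1/3, 2/9)
line HE meets PN at C = (11/13, -2/39)
E = H + t·(C−H) with t = 13/9, so HE:EC = 13/9:-4/9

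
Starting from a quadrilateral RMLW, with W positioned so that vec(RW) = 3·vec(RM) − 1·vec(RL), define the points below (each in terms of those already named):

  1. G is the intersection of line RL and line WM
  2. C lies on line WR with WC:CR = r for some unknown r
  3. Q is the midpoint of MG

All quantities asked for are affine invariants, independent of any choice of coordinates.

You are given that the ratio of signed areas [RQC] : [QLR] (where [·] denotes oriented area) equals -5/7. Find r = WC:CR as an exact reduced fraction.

r = 5/2

Assign R = (0, 0), M = (1, 0), L = (0, 1), W = (3, -1) — the answer is frame-independent, so this choice is without loss of generality.
1. G is the intersection of line RL and line WM ⇒ G = (0, 1/2)
2. With WC:CR = r, write λ = r/(r+1) so C = W + λ·(R−W); C is affine-linear in λ
3. Q is the midpoint of MG ⇒ Q = (1/2, 1/4)
Every point depending on C is an affine combination of C and λ-independent points, so each such coordinate is linear in λ; the λ² term in each signed area is a multiple of (R−W)×(R−W) = 0, so 2·[RQC] and 2·[QLR] are each linear in λ. Evaluating at λ=0 and λ=1:
  2·[RQC] = 5/4·λ − 5/4,   2·[QLR] = 1/2
So [RQC]:[QLR] = (5/4·λ − 5/4) / (1/2). Setting this equal to -5/7:
  5/4·λ − 5/4 = -5/7·(1/2)  ⇒  λ = 5/7
Then r = λ/(1−λ) = (5/7)/(2/7) = 5/2. Check: with r = 5/2, C = (6/7, -2/7) and [RQC]:[QLR] = -5/7 as required.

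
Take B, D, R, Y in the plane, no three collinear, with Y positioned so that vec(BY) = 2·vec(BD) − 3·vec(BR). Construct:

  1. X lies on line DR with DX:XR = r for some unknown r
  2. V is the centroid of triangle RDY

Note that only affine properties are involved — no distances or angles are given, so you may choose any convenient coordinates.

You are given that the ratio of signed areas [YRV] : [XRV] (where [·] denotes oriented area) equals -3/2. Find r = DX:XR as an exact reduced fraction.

r = 1/2

Choose coordinates B = (0, 0), D = (1, 0), R = (0, 1), Y = (2, -3).
1. With DX:XR = r, write λ = r/(r+1) so X = D + λ·(R−D); X is affine-linear in λ
2. V is the centroid of triangle RDY ⇒ V = (1, -2/3)
Every point depending on X is an affine combination of X and λ-independent points, so each such coordinate is linear in λ; the λ² term in each signed area is a multiple of (R−D)×(R−D) = 0, so 2·[YRV] and 2·[XRV] are each linear in λ. Evaluating at λ=0 and λ=1:
  2·[YRV] = -2/3,   2·[XRV] = -2/3·λ + 2/3
So [YRV]:[XRV] = (-2/3) / (-2/3·λ + 2/3). Setting this equal to -3/2:
  -2/3 = -3/2·(-2/3·λ + 2/3)  ⇒  λ = 1/3
Then r = λ/(1−λ) = (1/3)/(2/3) = 1/2. Check: with r = 1/2, X = (2/3, 1/3) and [YRV]:[XRV] = -3/2 as required.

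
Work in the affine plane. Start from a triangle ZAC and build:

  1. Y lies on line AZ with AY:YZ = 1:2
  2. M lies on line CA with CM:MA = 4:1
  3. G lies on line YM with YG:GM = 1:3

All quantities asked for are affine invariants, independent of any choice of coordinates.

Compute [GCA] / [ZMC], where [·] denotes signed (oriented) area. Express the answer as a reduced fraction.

Set Z = (0, 0), A = (1, 0), C = (0, 1); any affine frame gives the same invariant.
1. Y lies on line AZ with AY:YZ = 1:2 ⇒ Y = (2/3, 0)
2. M lies on line CA with CM:MA = 4:1 ⇒ M = (4/5, 1/5)
3. G lies on line YM with YG:GM = 1:3 ⇒ G = (7/10, 1/20)
2·[GCA] = -1/4, 2·[ZMC] = 4/5
[GCA]:[ZMC] = -1/4:4/5 = -5/16

[GCA]:[ZMC] = -5/16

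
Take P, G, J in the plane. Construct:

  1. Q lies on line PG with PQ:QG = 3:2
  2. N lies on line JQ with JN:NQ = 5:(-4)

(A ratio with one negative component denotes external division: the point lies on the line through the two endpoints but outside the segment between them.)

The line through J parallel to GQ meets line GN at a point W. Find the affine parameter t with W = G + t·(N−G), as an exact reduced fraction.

Assign P = (0, 0), G = (1, 0), J = (0, 1) — the answer is frame-independent, so this choice is without loss of generality.
1. Q lies on line PG with PQ:QG = 3:2 ⇒ Q = (3/5, 0)
2. N lies on line JQ with JN:NQ = 5:(-4) ⇒ N = (3, -4)
through J parallel to GQ: direction (-2/5, 0); meets GN at W = (1/2, 1)
W = G + t·(N−G) with t = -1/4

t = -1/4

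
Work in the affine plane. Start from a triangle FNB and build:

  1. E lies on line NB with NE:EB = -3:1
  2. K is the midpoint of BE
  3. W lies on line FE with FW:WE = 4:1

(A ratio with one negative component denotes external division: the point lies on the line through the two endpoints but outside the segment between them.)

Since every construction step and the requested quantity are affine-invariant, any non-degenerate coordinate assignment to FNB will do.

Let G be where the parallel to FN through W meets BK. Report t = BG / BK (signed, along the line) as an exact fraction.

Set F = (0, 0), N = (1, 0), B = (0, 1); any affine frame gives the same invariant.
1. E lies on line NB with NE:EB = -3:1 ⇒ E = (-1/2, 3/2)
2. K is the midpoint of BE ⇒ K = (-1/4, 5/4)
3. W lies on line FE with FW:WE = 4:1 ⇒ W = (-2/5, 6/5)
through W parallel to FN: direction (1, 0); meets BK at G = (-1/5, 6/5)
G = B + t·(K−B) with t = 4/5

t = 4/5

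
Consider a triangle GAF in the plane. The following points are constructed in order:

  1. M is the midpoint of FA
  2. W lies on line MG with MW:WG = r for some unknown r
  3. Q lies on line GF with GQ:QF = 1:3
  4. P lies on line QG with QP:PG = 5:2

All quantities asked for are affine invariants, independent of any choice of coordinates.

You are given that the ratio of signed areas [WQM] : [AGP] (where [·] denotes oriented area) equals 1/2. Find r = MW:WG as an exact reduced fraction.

r = 2/5

Assign G = (0, 0), A = (1, 0), F = (0, 1) — the answer is frame-independent, so this choice is without loss of generality.
1. M is the midpoint of FA ⇒ M = (1/2, 1/2)
2. With MW:WG = r, write λ = r/(r+1) so W = M + λ·(G−M); W is affine-linear in λ
3. Q lies on line GF with GQ:QF = 1:3 ⇒ Q = (0, 1/4)
4. P lies on line QG with QP:PG = 5:2 ⇒ P = (0, 1/14)
Every point depending on W is an affine combination of W and λ-independent points, so each such coordinate is linear in λ; the λ² term in each signed area is a multiple of (G−M)×(G−M) = 0, so 2·[WQM] and 2·[AGP] are each linear in λ. Evaluating at λ=0 and λ=1:
  2·[WQM] = -1/8·λ,   2·[AGP] = -1/14
So [WQM]:[AGP] = (-1/8·λ) / (-1/14). Setting this equal to 1/2:
  -1/8·λ = 1/2·(-1/14)  ⇒  λ = 2/7
Then r = λ/(1−λ) = (2/7)/(5/7) = 2/5. Check: with r = 2/5, W = (5/14, 5/14) and [WQM]:[AGP] = 1/2 as required.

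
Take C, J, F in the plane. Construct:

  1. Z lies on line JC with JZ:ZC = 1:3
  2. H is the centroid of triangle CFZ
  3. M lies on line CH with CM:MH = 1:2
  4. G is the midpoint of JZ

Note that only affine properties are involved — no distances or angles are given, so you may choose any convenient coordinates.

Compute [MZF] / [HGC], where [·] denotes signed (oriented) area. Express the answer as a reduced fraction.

[MZF]:[HGC] = -2

Work in coordinates with C = (0, 0), J = (1, 0), F = (0, 1).
1. Z lies on line JC with JZ:ZC = 1:3 ⇒ Z = (3/4, 0)
2. H is the centroid of triangle CFZ ⇒ H = (1/4, 1/3)
3. M lies on line CH with CM:MH = 1:2 ⇒ M = (1/12, 1/9)
4. G is the midpoint of JZ ⇒ G = (7/8, 0)
2·[MZF] = 7/12, 2·[HGC] = -7/24
[MZF]:[HGC] = 7/12:-7/24 = -2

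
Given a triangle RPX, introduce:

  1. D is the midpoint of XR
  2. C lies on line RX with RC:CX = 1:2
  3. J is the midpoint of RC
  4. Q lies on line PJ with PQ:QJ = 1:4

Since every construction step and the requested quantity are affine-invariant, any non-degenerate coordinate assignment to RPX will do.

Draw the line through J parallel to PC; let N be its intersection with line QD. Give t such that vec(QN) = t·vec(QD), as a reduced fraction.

t = -2/3

Work in coordinates with R = (0, 0), P = (1, 0), X = (0, 1).
1. D is the midpoint of XR ⇒ D = (0, 1/2)
2. C lies on line RX with RC:CX = 1:2 ⇒ C = (0, 1/3)
3. J is the midpoint of RC ⇒ J = (0, 1/6)
4. Q lies on line PJ with PQ:QJ = 1:4 ⇒ Q = (4/5, 1/30)
through J parallel to PC: direction (-1, 1/3); meets QD at N = (4/3, -5/18)
N = Q + t·(D−Q) with t = -2/3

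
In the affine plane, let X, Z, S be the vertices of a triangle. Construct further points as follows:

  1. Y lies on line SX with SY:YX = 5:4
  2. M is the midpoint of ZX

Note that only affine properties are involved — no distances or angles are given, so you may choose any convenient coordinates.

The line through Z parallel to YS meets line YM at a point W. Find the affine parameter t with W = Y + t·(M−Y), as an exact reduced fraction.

t = 2

Assign X = (0, 0), Z = (1, 0), S = (0, 1) — the answer is frame-independent, so this choice is without loss of generality.
1. Y lies on line SX with SY:YX = 5:4 ⇒ Y = (0, 4/9)
2. M is the midpoint of ZX ⇒ M = (1/2, 0)
through Z parallel to YS: direction (0, 5/9); meets YM at W = (1, -4/9)
W = Y + t·(M−Y) with t = 2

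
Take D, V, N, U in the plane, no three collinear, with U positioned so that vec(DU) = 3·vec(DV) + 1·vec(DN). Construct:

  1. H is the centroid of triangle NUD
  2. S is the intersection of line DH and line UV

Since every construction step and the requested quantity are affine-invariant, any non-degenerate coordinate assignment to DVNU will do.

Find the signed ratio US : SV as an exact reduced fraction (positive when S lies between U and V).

US:SV = -3/2

Choose coordinates D = (0, 0), V = (1, 0), N = (0, 1), U = (3, 1).
1. H is the centroid of triangle NUD ⇒ H = (1, 2/3)
2. S is the intersection of line DH and line UV ⇒ S = (-3, -2)
S = U + t·(V−U) with t = 3, so US:SV = t:(1−t) = 3:-2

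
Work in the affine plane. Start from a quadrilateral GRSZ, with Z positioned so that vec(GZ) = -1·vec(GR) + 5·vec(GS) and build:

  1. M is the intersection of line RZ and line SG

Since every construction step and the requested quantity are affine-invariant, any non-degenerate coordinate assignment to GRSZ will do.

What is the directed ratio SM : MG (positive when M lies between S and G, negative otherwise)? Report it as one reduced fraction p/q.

SM:MG = -3/5

Work in coordinates with G = (0, 0), R = (1, 0), S = (0, 1), Z = (-1, 5).
1. M is the intersection of line RZ and line SG ⇒ M = (0, 5/2)
M = S + t·(G−S) with t = -3/2, so SM:MG = t:(1−t) = -3/2:5/2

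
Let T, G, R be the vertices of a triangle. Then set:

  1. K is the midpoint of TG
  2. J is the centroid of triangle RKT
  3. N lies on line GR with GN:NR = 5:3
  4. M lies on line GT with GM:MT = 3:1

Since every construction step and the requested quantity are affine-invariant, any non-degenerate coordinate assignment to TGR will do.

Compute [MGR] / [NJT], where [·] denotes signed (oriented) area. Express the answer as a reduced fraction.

[MGR]:[NJT] = 36

Choose coordinates T = (0, 0), G = (1, 0), R = (0, 1).
1. K is the midpoint of TG ⇒ K = (1/2, 0)
2. J is the centroid of triangle RKT ⇒ J = (1/6, 1/3)
3. N lies on line GR with GN:NR = 5:3 ⇒ N = (3/8, 5/8)
4. M lies on line GT with GM:MT = 3:1 ⇒ M = (1/4, 0)
2·[MGR] = 3/4, 2·[NJT] = 1/48
[MGR]:[NJT] = 3/4:1/48 = 36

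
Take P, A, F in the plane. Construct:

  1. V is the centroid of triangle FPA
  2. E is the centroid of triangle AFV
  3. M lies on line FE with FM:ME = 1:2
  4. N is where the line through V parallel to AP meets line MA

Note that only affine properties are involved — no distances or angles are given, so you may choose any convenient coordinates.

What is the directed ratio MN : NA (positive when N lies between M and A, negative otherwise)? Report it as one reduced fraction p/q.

Set P = (0, 0), A = (1, 0), F = (0, 1); any affine frame gives the same invariant.
1. V is the centroid of triangle FPA ⇒ V = (1/3, 1/3)
2. E is the centroid of triangle AFV ⇒ E = (4/9, 4/9)
3. M lies on line FE with FM:ME = 1:2 ⇒ M = (4/27, 22/27)
4. N is where the line through V parallel to AP meets line MA ⇒ N = (43/66, 1/3)
N = M + t·(A−M) with t = 13/22, so MN:NA = t:(1−t) = 13/22:9/22

MN:NA = 13/9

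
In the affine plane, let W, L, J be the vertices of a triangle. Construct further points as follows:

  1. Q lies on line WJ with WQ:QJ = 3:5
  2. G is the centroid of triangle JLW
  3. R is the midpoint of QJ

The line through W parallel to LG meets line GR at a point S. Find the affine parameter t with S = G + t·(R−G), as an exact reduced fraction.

t = -8/3

Work in coordinates with W = (0, 0), L = (1, 0), J = (0, 1).
1. Q lies on line WJ with WQ:QJ = 3:5 ⇒ Q = (0, 3/8)
2. G is the centroid of triangle JLW ⇒ G = (1/3, 1/3)
3. R is the midpoint of QJ ⇒ R = (0, 11/16)
through W parallel to LG: direction (-2/3, 1/3); meets GR at S = (11/9, -11/18)
S = G + t·(R−G) with t = -8/3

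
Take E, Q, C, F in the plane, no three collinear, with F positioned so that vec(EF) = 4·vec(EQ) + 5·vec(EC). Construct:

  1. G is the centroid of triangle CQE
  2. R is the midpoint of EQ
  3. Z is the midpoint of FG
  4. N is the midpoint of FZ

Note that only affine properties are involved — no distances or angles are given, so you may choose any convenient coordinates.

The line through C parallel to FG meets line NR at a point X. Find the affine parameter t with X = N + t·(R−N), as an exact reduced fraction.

Choose coordinates E = (0, 0), Q = (1, 0), C = (0, 1), F = (4, 5).
1. G is the centroid of triangle CQE ⇒ G = (1/3, 1/3)
2. R is the midpoint of EQ ⇒ R = (1/2, 0)
3. Z is the midpoint of FG ⇒ Z = (13/6, 8/3)
4. N is the midpoint of FZ ⇒ N = (37/12, 23/6)
through C parallel to FG: direction (-11/3, -14/3); meets NR at X = (33/4, 23/2)
X = N + t·(R−N) with t = -2

t = -2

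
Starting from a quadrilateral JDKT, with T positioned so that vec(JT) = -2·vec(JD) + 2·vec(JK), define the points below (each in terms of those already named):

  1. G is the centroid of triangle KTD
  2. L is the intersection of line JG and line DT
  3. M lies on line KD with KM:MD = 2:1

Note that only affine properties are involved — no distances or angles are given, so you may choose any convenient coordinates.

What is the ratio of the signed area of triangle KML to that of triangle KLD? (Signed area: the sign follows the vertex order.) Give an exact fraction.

[KML]:[KLD] = -2/3

Assign J = (0, 0), D = (1, 0), K = (0, 1), T = (-2, 2) — the answer is frame-independent, so this choice is without loss of generality.
1. G is the centroid of triangle KTD ⇒ G = (-1/3, 1)
2. L is the intersection of line JG and line DT ⇒ L = (-2/7, 6/7)
3. M lies on line KD with KM:MD = 2:1 ⇒ M = (2/3, 1/3)
2·[KML] = -2/7, 2·[KLD] = 3/7
[KML]:[KLD] = -2/7:3/7 = -2/3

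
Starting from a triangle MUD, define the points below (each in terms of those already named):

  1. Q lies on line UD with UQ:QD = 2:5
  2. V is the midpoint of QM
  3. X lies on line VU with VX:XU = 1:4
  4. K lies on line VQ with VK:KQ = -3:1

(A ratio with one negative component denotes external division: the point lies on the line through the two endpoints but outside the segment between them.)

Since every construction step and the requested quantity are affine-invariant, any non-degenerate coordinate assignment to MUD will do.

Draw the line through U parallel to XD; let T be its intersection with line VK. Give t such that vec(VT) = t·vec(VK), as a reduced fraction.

Set M = (0, 0), U = (1, 0), D = (0, 1); any affine frame gives the same invariant.
1. Q lies on line UD with UQ:QD = 2:5 ⇒ Q = (5/7, 2/7)
2. V is the midpoint of QM ⇒ V = (5/14, 1/7)
3. X lies on line VU with VX:XU = 1:4 ⇒ X = (17/35, 4/35)
4. K lies on line VQ with VK:KQ = -3:1 ⇒ K = (25/28, 5/14)
through U parallel to XD: direction (-17/35, 31/35); meets VK at T = (155/189, 62/189)
T = V + t·(K−V) with t = 70/81

t = 70/81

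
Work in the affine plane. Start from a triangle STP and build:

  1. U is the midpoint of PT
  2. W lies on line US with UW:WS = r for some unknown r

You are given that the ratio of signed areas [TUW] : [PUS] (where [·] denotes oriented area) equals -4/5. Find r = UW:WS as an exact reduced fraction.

r = 4

Assign S = (0, 0), T = (1, 0), P = (0, 1) — the answer is frame-independent, so this choice is without loss of generality.
1. U is the midpoint of PT ⇒ U = (1/2, 1/2)
2. With UW:WS = r, write λ = r/(r+1) so W = U + λ·(S−U); W is affine-linear in λ
Every point depending on W is an affine combination of W and λ-independent points, so each such coordinate is linear in λ; the λ² term in each signed area is a multiple of (S−U)×(S−U) = 0, so 2·[TUW] and 2·[PUS] are each linear in λ. Evaluating at λ=0 and λ=1:
  2·[TUW] = 1/2·λ,   2·[PUS] = -1/2
So [TUW]:[PUS] = (1/2·λ) / (-1/2). Setting this equal to -4/5:
  1/2·λ = -4/5·(-1/2)  ⇒  λ = 4/5
Then r = λ/(1−λ) = (4/5)/(1/5) = 4. Check: with r = 4, W = (1/10, 1/10) and [TUW]:[PUS] = -4/5 as required.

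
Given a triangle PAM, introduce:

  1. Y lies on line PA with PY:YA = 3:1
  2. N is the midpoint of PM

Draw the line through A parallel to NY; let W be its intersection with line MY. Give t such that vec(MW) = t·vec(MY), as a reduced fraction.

t = 2/3

Choose coordinates P = (0, 0), A = (1, 0), M = (0, 1).
1. Y lies on line PA with PY:YA = 3:1 ⇒ Y = (3/4, 0)
2. N is the midpoint of PM ⇒ N = (0, 1/2)
through A parallel to NY: direction (3/4, -1/2); meets MY at W = (1/2, 1/3)
W = M + t·(Y−M) with t = 2/3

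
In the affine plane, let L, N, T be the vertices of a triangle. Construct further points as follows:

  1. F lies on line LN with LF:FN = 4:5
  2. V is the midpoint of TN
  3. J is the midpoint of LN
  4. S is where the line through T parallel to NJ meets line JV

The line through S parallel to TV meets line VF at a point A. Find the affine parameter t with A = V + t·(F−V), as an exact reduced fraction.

Choose coordinates L = (0, 0), N = (1, 0), T = (0, 1).
1. F lies on line LN with LF:FN = 4:5 ⇒ F = (4/9, 0)
2. V is the midpoint of TN ⇒ V = (1/2, 1/2)
3. J is the midpoint of LN ⇒ J = (1/2, 0)
4. S is where the line through T parallel to NJ meets line JV ⇒ S = (1/2, 1)
through S parallel to TV: direction (1/2, -1/2); meets VF at A = (11/20, 19/20)
A = V + t·(F−V) with t = -9/10

t = -9/10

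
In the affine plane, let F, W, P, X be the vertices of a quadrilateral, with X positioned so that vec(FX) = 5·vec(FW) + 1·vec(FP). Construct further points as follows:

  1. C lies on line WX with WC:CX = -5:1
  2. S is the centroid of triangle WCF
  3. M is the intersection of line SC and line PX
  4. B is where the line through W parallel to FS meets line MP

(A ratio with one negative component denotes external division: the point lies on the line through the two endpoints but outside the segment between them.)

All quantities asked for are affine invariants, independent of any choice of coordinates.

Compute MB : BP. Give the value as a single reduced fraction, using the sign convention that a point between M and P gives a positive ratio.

MB:BP = -17/66

Work in coordinates with F = (0, 0), W = (1, 0), P = (0, 1), X = (5, 1).
1. C lies on line WX with WC:CX = -5:1 ⇒ C = (6, 5/4)
2. S is the centroid of triangle WCF ⇒ S = (7/3, 5/12)
3. M is the intersection of line SC and line PX ⇒ M = (49/10, 1)
4. B is where the line through W parallel to FS meets line MP ⇒ B = (33/5, 1)
B = M + t·(P−M) with t = -17/49, so MB:BP = t:(1−t) = -17/49:66/49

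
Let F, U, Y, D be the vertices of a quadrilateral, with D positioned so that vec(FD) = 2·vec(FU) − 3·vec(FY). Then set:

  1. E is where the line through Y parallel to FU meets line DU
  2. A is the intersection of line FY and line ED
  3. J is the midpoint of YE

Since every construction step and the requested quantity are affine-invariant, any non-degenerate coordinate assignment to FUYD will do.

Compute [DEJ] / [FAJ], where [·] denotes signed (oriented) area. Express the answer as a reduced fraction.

Choose coordinates F = (0, 0), U = (1, 0), Y = (0, 1), D = (2, -3).
1. E is where the line through Y parallel to FU meets line DU ⇒ E = (2/3, 1)
2. A is the intersection of line FY and line ED ⇒ A = (0, 3)
3. J is the midpoint of YE ⇒ J = (1/3, 1)
2·[DEJ] = 4/3, 2·[FAJ] = -1
[DEJ]:[FAJ] = 4/3:-1 = -4/3

[DEJ]:[FAJ] = -4/3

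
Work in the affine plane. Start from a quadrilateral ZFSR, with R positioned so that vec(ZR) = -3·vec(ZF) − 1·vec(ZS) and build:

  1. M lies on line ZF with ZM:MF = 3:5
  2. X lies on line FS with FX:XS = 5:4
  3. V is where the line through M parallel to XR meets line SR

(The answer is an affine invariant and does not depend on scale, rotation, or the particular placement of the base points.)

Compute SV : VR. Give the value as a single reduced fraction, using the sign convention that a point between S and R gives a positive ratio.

SV:VR = -29/13

Choose coordinates Z = (0, 0), F = (1, 0), S = (0, 1), R = (-3, -1).
1. M lies on line ZF with ZM:MF = 3:5 ⇒ M = (3/8, 0)
2. X lies on line FS with FX:XS = 5:4 ⇒ X = (4/9, 5/9)
3. V is where the line through M parallel to XR meets line SR ⇒ V = (-87/16, -21/8)
V = S + t·(R−S) with t = 29/16, so SV:VR = t:(1−t) = 29/16:-13/16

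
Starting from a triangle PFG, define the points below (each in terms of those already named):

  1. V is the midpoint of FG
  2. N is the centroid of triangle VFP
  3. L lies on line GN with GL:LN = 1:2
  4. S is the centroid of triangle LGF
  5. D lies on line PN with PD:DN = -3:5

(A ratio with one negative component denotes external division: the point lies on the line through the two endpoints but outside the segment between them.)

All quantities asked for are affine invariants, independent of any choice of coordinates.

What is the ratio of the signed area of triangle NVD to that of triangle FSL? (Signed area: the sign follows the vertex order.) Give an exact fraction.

[NVD]:[FSL] = 45/4

Choose coordinates P = (0, 0), F = (1, 0), G = (0, 1).
1. V is the midpoint of FG ⇒ V = (1/2, 1/2)
2. N is the centroid of triangle VFP ⇒ N = (1/2, 1/6)
3. L lies on line GN with GL:LN = 1:2 ⇒ L = (1/6, 13/18)
4. S is the centroid of triangle LGF ⇒ S = (7/18, 31/54)
5. D lies on line PN with PD:DN = -3:5 ⇒ D = (-3/4, -1/4)
2·[NVD] = 5/12, 2·[FSL] = 1/27
[NVD]:[FSL] = 5/12:1/27 = 45/4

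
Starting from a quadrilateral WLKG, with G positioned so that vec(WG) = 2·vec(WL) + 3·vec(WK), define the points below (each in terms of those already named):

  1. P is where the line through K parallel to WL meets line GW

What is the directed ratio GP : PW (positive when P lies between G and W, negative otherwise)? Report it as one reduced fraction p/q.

Work in coordinates with W = (0, 0), L = (1, 0), K = (0, 1), G = (2, 3).
1. P is where the line through K parallel to WL meets line GW ⇒ P = (2/3, 1)
P = G + t·(W−G) with t = 2/3, so GP:PW = t:(1−t) = 2/3:1/3

GP:PW = 2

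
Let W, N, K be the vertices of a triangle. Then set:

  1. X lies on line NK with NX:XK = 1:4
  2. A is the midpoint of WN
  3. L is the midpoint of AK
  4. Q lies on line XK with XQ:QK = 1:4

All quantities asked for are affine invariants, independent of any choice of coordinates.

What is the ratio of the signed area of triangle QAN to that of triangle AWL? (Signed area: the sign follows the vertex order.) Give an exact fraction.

[QAN]:[AWL] = -18/25

Work in coordinates with W = (0, 0), N = (1, 0), K = (0, 1).
1. X lies on line NK with NX:XK = 1:4 ⇒ X = (4/5, 1/5)
2. A is the midpoint of WN ⇒ A = (1/2, 0)
3. L is the midpoint of AK ⇒ L = (1/4, 1/2)
4. Q lies on line XK with XQ:QK = 1:4 ⇒ Q = (16/25, 9/25)
2·[QAN] = 9/50, 2·[AWL] = -1/4
[QAN]:[AWL] = 9/50:-1/4 = -18/25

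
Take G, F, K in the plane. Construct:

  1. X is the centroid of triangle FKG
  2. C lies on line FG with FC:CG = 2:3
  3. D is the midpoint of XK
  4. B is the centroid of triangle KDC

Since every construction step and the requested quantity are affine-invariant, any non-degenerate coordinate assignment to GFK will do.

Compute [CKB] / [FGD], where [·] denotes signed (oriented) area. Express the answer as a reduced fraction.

Work in coordinates with G = (0, 0), F = (1, 0), K = (0, 1).
1. X is the centroid of triangle FKG ⇒ X = (1/3, 1/3)
2. C lies on line FG with FC:CG = 2:3 ⇒ C = (3/5, 0)
3. D is the midpoint of XK ⇒ D = (1/6, 2/3)
4. B is the centroid of triangle KDC ⇒ B = (23/90, 5/9)
2·[CKB] = 1/90, 2·[FGD] = -2/3
[CKB]:[FGD] = 1/90:-2/3 = -1/60

[CKB]:[FGD] = -1/60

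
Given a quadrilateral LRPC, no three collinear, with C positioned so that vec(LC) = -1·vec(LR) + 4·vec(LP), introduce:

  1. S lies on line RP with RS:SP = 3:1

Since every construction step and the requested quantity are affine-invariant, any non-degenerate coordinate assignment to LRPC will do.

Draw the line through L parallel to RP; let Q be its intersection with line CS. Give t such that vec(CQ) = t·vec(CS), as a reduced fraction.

Choose coordinates L = (0, 0), R = (1, 0), P = (0, 1), C = (-1, 4).
1. S lies on line RP with RS:SP = 3:1 ⇒ S = (1/4, 3/4)
through L parallel to RP: direction (-1, 1); meets CS at Q = (7/8, -7/8)
Q = C + t·(S−C) with t = 3/2

t = 3/2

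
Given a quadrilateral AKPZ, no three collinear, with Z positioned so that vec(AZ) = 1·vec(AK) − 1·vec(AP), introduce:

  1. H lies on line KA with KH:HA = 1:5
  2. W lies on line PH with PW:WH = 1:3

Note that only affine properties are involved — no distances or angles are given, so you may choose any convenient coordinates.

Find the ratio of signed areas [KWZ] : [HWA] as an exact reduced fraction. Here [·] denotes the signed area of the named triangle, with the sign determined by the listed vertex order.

[KWZ]:[HWA] = 19/15

Choose coordinates A = (0, 0), K = (1, 0), P = (0, 1), Z = (1, -1).
1. H lies on line KA with KH:HA = 1:5 ⇒ H = (5/6, 0)
2. W lies on line PH with PW:WH = 1:3 ⇒ W = (5/24, 3/4)
2·[KWZ] = 19/24, 2·[HWA] = 5/8
[KWZ]:[HWA] = 19/24:5/8 = 19/15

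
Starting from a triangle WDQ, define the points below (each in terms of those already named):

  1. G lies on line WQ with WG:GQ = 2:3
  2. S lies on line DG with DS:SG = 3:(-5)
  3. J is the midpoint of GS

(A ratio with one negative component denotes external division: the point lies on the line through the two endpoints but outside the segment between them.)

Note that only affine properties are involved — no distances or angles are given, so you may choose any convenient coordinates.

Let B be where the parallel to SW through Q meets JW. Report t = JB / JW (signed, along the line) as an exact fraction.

t = -4

Assign W = (0, 0), D = (1, 0), Q = (0, 1) — the answer is frame-independent, so this choice is without loss of generality.
1. G lies on line WQ with WG:GQ = 2:3 ⇒ G = (0, 2/5)
2. S lies on line DG with DS:SG = 3:(-5) ⇒ S = (5/2, -3/5)
3. J is the midpoint of GS ⇒ J = (5/4, -1/10)
through Q parallel to SW: direction (-5/2, 3/5); meets JW at B = (25/4, -1/2)
B = J + t·(W−J) with t = -4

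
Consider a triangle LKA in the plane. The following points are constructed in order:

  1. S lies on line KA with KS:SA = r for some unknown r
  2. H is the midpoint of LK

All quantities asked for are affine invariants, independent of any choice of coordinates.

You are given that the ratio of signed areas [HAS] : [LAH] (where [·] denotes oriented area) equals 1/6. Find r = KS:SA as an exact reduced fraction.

r = 5

Choose coordinates L = (0, 0), K = (1, 0), A = (0, 1).
1. With KS:SA = r, write λ = r/(r+1) so S = K + λ·(A−K); S is affine-linear in λ
2. H is the midpoint of LK ⇒ H = (1/2, 0)
Every point depending on S is an affine combination of S and λ-independent points, so each such coordinate is linear in λ; the λ² term in each signed area is a multiple of (A−K)×(A−K) = 0, so 2·[HAS] and 2·[LAH] are each linear in λ. Evaluating at λ=0 and λ=1:
  2·[HAS] = 1/2·λ − 1/2,   2·[LAH] = -1/2
So [HAS]:[LAH] = (1/2·λ − 1/2) / (-1/2). Setting this equal to 1/6:
  1/2·λ − 1/2 = 1/6·(-1/2)  ⇒  λ = 5/6
Then r = λ/(1−λ) = (5/6)/(1/6) = 5. Check: with r = 5, S = (1/6, 5/6) and [HAS]:[LAH] = 1/6 as required.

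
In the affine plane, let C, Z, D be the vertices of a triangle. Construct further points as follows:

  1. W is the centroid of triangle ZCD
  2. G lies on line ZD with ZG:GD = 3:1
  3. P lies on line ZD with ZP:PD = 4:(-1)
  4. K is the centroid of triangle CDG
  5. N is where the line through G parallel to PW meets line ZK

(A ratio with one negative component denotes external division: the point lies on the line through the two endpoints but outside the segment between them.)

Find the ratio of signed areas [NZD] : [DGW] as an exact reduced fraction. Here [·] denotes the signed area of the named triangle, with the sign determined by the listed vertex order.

Assign C = (0, 0), Z = (1, 0), D = (0, 1) — the answer is frame-independent, so this choice is without loss of generality.
1. W is the centroid of triangle ZCD ⇒ W = (1/3, 1/3)
2. G lies on line ZD with ZG:GD = 3:1 ⇒ G = (1/4, 3/4)
3. P lies on line ZD with ZP:PD = 4:(-1) ⇒ P = (-1/3, 4/3)
4. K is the centroid of triangle CDG ⇒ K = (1/12, 7/12)
5. N is where the line through G parallel to PW meets line ZK ⇒ N = (43/76, 21/76)
2·[NZD] = 3/19, 2·[DGW] = -1/12
[NZD]:[DGW] = 3/19:-1/12 = -36/19

[NZD]:[DGW] = -36/19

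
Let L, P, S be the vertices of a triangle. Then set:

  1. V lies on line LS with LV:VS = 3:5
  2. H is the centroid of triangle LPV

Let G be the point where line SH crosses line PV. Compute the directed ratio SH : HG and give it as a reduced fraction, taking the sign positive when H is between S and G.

Set L = (0, 0), P = (1, 0), S = (0, 1); any affine frame gives the same invariant.
1. V lies on line LS with LV:VS = 3:5 ⇒ V = (0, 3/8)
2. H is the centroid of triangle LPV ⇒ H = (1/3, 1/8)
line SH meets PV at G = (5/18, 13/48)
H = S + t·(G−S) with t = 6/5, so SH:HG = 6/5:-1/5

SH:HG = -6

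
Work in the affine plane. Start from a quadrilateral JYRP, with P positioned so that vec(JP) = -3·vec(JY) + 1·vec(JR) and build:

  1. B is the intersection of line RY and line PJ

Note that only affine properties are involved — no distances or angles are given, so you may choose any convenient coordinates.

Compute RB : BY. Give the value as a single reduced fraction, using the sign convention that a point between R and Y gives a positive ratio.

Set J = (0, 0), Y = (1, 0), R = (0, 1), P = (-3, 1); any affine frame gives the same invariant.
1. B is the intersection of line RY and line PJ ⇒ B = (3/2, -1/2)
B = R + t·(Y−R) with t = 3/2, so RB:BY = t:(1−t) = 3/2:-1/2

RB:BY = -3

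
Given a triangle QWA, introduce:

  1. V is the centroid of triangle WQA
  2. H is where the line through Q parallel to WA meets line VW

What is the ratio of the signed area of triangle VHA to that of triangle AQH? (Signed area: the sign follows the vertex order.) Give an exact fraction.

[VHA]:[AQH] = 2/3

Work in coordinates with Q = (0, 0), W = (1, 0), A = (0, 1).
1. V is the centroid of triangle WQA ⇒ V = (1/3, 1/3)
2. H is where the line through Q parallel to WA meets line VW ⇒ H = (-1, 1)
2·[VHA] = -2/3, 2·[AQH] = -1
[VHA]:[AQH] = -2/3:-1 = 2/3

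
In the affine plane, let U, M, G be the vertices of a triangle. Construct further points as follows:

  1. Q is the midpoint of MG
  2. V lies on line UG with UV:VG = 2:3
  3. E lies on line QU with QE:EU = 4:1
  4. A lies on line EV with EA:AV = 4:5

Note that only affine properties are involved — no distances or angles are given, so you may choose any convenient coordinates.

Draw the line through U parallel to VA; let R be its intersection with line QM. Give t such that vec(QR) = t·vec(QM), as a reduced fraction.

t = -2

Work in coordinates with U = (0, 0), M = (1, 0), G = (0, 1).
1. Q is the midpoint of MG ⇒ Q = (1/2, 1/2)
2. V lies on line UG with UV:VG = 2:3 ⇒ V = (0, 2/5)
3. E lies on line QU with QE:EU = 4:1 ⇒ E = (1/10, 1/10)
4. A lies on line EV with EA:AV = 4:5 ⇒ A = (1/18, 7/30)
through U parallel to VA: direction (1/18, -1/6); meets QM at R = (-1/2, 3/2)
R = Q + t·(M−Q) with t = -2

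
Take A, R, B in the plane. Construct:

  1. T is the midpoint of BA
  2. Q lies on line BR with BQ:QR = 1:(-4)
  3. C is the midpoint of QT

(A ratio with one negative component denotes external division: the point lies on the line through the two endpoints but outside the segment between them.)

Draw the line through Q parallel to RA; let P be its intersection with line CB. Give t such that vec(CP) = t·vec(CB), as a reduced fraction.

t = 5

Choose coordinates A = (0, 0), R = (1, 0), B = (0, 1).
1. T is the midpoint of BA ⇒ T = (0, 1/2)
2. Q lies on line BR with BQ:QR = 1:(-4) ⇒ Q = (-1/3, 4/3)
3. C is the midpoint of QT ⇒ C = (-1/6, 11/12)
through Q parallel to RA: direction (-1, 0); meets CB at P = (2/3, 4/3)
P = C + t·(B−C) with t = 5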